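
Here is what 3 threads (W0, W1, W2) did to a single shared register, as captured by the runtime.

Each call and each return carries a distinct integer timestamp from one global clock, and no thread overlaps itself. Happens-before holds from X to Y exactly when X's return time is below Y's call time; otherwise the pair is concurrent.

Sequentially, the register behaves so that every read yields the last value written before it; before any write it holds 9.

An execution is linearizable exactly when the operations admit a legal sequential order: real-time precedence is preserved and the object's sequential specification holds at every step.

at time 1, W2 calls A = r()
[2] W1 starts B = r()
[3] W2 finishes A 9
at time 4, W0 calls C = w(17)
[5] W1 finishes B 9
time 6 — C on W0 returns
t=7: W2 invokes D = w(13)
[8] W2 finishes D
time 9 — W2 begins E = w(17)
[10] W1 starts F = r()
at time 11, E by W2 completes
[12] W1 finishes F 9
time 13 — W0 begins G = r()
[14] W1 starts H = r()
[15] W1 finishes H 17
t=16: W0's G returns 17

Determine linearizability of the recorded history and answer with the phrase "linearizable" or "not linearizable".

already the first 12 events (up to F's response at time 12) admit no linearization; the first 11 still do
no legal order exists: 6 real-time-consistent candidates over 6 completed register operations, all rejected
sample order A, B, C, D, E, F stalls at step 6 — F r() → 9 has no legal effect
sample order A, B, C, D, F, E stalls at step 5 — F r() → 9 has no legal effect

not linearizable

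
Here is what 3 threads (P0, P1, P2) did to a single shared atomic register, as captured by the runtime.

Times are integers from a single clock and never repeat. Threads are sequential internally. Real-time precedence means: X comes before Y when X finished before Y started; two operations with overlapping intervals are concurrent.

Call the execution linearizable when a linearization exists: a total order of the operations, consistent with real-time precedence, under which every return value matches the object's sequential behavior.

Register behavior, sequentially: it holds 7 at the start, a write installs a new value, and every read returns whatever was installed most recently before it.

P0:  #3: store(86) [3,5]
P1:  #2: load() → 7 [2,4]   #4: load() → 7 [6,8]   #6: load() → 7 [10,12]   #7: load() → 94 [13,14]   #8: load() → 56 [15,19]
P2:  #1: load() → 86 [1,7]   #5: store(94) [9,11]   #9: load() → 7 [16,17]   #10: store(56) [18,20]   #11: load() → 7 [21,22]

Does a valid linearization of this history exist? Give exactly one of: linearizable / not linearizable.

already the first 8 events (up to #4's response at time 8) admit no linearization; the first 7 still do
all 8 real-time-respecting orders fail — 4 completed atomic register operations, no legal replay
e.g. #1, #2, #3, #4: illegal at step 1, since #1 load() → 86 cannot apply there
e.g. #1, #3, #2, #4: illegal at step 1, since #1 load() → 86 cannot apply there

not linearizable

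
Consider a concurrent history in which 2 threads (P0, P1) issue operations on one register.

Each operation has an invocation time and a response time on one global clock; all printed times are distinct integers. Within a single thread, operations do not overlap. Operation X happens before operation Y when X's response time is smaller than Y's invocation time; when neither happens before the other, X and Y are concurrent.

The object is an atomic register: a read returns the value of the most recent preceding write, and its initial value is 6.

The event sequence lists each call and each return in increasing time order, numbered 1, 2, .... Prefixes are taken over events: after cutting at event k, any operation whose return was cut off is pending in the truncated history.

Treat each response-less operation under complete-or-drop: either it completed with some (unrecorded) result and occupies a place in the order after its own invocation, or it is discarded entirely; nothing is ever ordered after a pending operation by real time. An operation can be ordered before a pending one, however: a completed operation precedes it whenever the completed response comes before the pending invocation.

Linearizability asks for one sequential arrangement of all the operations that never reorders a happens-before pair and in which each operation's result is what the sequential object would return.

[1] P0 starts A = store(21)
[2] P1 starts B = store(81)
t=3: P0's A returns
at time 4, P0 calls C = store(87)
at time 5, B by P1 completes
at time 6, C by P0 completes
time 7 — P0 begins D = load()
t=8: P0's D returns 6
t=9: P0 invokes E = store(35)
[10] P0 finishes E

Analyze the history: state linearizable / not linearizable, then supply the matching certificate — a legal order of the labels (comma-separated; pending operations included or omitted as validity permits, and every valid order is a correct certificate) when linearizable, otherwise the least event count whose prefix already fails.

through event 7 a valid linearization exists; event 8 (D responding at time 8) ends that
4 completed operations, 3 real-time-consistent orders — every register replay fails
for example A, B, C, D fails at step 4: D load() → 6 is not legal there
for example A, C, B, D fails at step 4: D load() → 6 is not legal there

not linearizable — minimal violating prefix: 8 events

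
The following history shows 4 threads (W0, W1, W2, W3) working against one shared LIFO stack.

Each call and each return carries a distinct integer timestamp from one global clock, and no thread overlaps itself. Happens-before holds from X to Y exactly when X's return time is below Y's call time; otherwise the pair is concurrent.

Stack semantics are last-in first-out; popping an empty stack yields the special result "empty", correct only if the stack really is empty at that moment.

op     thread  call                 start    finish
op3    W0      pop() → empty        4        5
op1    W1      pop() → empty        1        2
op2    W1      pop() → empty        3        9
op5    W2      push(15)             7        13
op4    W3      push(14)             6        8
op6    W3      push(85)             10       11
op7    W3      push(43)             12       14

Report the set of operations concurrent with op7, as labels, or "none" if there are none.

op7 spans [12,14]; an op avoiding the whole window 12..14 is ordered, any other is concurrent
op1 [1,2]: before
op2 [3,9]: before
op3 [4,5]: before
op4 [6,8]: before
op5 [7,13]: concurrent
op6 [10,11]: before

op5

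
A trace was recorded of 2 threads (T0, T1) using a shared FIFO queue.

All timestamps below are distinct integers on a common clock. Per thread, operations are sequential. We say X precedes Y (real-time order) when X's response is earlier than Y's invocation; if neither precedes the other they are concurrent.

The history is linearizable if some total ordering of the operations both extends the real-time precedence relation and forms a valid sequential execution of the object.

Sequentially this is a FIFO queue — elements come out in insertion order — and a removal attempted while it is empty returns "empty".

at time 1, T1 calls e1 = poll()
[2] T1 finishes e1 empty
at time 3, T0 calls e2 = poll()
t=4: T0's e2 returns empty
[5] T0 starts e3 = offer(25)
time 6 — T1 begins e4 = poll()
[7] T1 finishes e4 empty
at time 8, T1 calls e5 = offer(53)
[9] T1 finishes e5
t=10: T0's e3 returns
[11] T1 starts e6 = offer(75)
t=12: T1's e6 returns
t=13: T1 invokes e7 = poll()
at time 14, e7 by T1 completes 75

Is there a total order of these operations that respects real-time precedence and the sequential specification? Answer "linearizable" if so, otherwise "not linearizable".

not linearizable

the violation lands at event 14, e7's response at time 14: events 1..13 linearize, events 1..14 do not
7 completed operations, 3 real-time-consistent orders — every FIFO queue replay fails
e.g. e1, e2, e3, e4, e5, e6, e7: illegal at step 4, since e4 poll() → empty cannot apply there
e.g. e1, e2, e4, e3, e5, e6, e7: illegal at step 7, since e7 poll() → 75 cannot apply there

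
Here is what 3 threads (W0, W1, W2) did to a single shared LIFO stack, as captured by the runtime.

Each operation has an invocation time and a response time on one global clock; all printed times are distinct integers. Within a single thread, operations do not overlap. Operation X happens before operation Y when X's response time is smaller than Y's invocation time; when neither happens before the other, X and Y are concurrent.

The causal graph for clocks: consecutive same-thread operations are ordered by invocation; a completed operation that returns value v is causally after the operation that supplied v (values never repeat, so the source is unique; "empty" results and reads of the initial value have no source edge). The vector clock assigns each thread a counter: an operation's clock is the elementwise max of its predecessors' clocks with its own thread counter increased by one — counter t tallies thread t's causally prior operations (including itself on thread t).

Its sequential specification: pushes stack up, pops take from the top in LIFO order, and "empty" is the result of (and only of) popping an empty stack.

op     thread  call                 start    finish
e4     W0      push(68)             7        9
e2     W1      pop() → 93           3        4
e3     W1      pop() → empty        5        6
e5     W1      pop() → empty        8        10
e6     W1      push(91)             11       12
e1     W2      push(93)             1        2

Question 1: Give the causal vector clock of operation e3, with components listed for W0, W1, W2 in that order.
no predecessors for e1 (invoked 1): W2 increments from zero → (0, 0, 1)
no predecessors for e4 (invoked 7): W0 increments from zero → (1, 0, 0)
merge at e2 (invoked 3): VC(e1)=(0, 0, 1), own-thread bump on W1 → (0, 1, 1)
merge at e3 (invoked 5): VC(e2)=(0, 1, 1), own-thread bump on W1 → (0, 2, 1)
merge at e5 (invoked 8): VC(e3)=(0, 2, 1), own-thread bump on W1 → (0, 3, 1)
merge at e6 (invoked 11): VC(e5)=(0, 3, 1), own-thread bump on W1 → (0, 4, 1)
target: VC(e3) = (0, 2, 1)

(0, 2, 1)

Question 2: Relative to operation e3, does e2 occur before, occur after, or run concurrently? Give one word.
e2 spans [3,4], e3 spans [5,6]
resp(e2)=4 < inv(e3)=5

before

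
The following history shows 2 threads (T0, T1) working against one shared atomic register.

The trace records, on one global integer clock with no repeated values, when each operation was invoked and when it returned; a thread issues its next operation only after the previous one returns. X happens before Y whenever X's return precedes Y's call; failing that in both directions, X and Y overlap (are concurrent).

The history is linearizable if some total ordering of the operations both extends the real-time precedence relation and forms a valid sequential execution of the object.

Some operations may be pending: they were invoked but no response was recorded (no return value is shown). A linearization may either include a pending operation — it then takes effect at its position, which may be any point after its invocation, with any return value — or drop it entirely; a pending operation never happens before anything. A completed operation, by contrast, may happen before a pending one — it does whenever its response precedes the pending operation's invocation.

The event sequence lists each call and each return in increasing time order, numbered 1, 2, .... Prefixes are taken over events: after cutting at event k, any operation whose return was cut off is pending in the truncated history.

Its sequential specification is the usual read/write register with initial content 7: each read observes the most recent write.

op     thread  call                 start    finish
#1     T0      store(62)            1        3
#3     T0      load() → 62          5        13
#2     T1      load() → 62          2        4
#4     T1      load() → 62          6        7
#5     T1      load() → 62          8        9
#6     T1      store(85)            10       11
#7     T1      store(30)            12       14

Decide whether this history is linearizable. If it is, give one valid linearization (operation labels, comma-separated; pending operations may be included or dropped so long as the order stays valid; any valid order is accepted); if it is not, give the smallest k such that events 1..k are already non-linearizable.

linearizable — witness: #1, #2, #3, #4, #5, #6, #7

after step 1 (#1 store(62)): value 62
after step 2 (#2 load() → 62): value 62
after step 3 (#3 load() → 62): value 62
after step 4 (#4 load() → 62): value 62
after step 5 (#5 load() → 62): value 62
after step 6 (#6 store(85)): value 85
after step 7 (#7 store(30)): value 30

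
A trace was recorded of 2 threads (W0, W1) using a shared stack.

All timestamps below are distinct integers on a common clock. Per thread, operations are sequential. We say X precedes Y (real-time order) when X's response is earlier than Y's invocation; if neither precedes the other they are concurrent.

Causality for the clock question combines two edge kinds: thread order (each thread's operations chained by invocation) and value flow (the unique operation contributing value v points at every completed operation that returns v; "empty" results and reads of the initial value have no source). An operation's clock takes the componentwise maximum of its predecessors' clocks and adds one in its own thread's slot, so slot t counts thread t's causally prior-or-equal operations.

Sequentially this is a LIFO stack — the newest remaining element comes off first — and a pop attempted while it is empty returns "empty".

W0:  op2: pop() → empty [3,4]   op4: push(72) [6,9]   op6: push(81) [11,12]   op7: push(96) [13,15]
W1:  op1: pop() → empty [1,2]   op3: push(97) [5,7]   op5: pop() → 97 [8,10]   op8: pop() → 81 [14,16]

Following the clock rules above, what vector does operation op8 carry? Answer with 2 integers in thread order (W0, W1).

root op op1, invoked 1: fresh clock plus W1's own tick → (0, 1)
root op op2, invoked 3: fresh clock plus W0's own tick → (1, 0)
op3, invoked 5, takes VC(op1)=(0, 1) under max, adds 1 for W1 → (0, 2)
op4, invoked 6, takes VC(op2)=(1, 0) under max, adds 1 for W0 → (2, 0)
op5, invoked 8, takes VC(op3)=(0, 2) under max, adds 1 for W1 → (0, 3)
op6, invoked 11, takes VC(op4)=(2, 0) under max, adds 1 for W0 → (3, 0)
op7, invoked 13, takes VC(op6)=(3, 0) under max, adds 1 for W0 → (4, 0)
op8, invoked 14, takes VC(op5)=(0, 3), VC(op6)=(3, 0) under max, adds 1 for W1 → (3, 4)
target: VC(op8) = (3, 4)

(3, 4)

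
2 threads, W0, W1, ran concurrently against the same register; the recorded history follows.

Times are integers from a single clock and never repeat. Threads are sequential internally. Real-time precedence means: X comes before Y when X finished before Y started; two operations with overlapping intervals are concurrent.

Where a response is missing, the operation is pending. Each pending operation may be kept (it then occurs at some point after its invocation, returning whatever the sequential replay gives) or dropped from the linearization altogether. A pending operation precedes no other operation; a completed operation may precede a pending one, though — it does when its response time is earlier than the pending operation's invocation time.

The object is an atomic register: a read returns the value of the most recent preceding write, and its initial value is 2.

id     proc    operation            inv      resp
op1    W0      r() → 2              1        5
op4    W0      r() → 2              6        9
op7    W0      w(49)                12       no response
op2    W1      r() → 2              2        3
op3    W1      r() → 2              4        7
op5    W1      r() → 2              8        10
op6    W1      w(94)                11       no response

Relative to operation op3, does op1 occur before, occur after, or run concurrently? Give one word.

op1 spans [1,5], op3 spans [4,7]
the intervals overlap in both directions

concurrent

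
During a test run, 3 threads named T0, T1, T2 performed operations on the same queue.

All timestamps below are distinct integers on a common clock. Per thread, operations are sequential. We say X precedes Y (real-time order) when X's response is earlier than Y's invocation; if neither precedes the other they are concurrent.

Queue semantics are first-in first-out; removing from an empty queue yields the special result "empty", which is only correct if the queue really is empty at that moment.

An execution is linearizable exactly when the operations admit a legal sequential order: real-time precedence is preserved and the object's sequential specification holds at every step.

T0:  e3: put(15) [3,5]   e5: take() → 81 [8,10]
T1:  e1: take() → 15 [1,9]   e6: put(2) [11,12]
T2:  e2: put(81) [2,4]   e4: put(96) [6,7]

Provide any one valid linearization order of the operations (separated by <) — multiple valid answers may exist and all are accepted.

1. e2 put(81), leaving queue <81>
2. e3 put(15), leaving queue <81,15>
3. e4 put(96), leaving queue <81,15,96>
4. e5 take() → 81, leaving queue <15,96>
5. e1 take() → 15, leaving queue <96>
6. e6 put(2), leaving queue <96,2>

e2 < e3 < e4 < e5 < e1 < e6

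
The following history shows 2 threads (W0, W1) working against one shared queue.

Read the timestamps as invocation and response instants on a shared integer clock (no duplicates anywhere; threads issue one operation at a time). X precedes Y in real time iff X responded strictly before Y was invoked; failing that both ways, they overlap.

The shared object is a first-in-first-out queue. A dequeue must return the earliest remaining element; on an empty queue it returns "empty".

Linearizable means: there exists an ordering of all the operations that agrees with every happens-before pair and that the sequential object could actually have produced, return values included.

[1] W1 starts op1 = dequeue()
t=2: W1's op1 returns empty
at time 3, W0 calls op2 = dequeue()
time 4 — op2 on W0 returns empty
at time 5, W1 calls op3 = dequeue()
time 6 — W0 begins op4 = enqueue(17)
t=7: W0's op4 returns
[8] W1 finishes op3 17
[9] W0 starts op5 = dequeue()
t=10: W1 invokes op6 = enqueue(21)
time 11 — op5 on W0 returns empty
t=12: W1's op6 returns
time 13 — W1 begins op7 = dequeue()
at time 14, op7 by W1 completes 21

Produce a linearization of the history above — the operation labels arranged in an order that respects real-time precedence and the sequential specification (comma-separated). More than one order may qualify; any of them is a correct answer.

after step 1 (op1 dequeue() → empty): queue <>
after step 2 (op2 dequeue() → empty): queue <>
after step 3 (op4 enqueue(17)): queue <17>
after step 4 (op3 dequeue() → 17): queue <>
after step 5 (op5 dequeue() → empty): queue <>
after step 6 (op6 enqueue(21)): queue <21>
after step 7 (op7 dequeue() → 21): queue <>

op1, op2, op4, op3, op5, op6, op7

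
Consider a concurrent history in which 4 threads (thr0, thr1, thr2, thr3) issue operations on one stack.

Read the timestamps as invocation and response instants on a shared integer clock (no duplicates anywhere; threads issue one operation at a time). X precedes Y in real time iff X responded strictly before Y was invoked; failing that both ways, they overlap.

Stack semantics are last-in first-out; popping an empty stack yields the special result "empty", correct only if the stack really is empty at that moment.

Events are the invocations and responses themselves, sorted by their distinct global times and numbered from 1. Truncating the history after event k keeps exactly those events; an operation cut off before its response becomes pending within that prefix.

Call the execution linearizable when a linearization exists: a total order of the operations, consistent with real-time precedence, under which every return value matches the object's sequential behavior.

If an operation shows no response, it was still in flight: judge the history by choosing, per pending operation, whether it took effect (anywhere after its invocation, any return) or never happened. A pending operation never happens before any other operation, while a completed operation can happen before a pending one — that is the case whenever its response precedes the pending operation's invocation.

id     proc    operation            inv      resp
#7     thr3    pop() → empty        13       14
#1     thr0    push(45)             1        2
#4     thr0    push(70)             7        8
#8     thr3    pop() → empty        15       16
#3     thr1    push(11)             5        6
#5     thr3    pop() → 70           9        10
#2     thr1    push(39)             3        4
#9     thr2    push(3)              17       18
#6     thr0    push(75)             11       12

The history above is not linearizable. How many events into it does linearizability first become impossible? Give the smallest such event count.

14

events 1..13 are linearizable; a witness order is #1, #2, #3, #4, #5, #6:
step 1: #1 push(45) — stack <45>
step 2: #2 push(39) — stack <45,39>
step 3: #3 push(11) — stack <45,39,11>
step 4: #4 push(70) — stack <45,39,11,70>
step 5: #5 pop() → 70 — stack <45,39,11>
step 6: #6 push(75) — stack <45,39,11,75>
at event 14 (#7's time-14 response) nothing linearizes any more
one such order, #1, #2, #3, #4, #5, #6, #7, breaks at step 7 where #7 pop() → empty is illegal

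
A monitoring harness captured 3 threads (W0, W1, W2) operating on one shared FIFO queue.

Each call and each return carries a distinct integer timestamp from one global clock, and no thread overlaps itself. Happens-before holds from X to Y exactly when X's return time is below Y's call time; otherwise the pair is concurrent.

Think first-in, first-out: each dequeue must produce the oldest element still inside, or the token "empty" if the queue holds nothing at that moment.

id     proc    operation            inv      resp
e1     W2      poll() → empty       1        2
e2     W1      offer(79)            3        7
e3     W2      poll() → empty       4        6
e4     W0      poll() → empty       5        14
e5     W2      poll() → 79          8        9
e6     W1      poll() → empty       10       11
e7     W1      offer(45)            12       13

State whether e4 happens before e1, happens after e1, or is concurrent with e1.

after

e4 spans [5,14], e1 spans [1,2]
resp(e1)=2 < inv(e4)=5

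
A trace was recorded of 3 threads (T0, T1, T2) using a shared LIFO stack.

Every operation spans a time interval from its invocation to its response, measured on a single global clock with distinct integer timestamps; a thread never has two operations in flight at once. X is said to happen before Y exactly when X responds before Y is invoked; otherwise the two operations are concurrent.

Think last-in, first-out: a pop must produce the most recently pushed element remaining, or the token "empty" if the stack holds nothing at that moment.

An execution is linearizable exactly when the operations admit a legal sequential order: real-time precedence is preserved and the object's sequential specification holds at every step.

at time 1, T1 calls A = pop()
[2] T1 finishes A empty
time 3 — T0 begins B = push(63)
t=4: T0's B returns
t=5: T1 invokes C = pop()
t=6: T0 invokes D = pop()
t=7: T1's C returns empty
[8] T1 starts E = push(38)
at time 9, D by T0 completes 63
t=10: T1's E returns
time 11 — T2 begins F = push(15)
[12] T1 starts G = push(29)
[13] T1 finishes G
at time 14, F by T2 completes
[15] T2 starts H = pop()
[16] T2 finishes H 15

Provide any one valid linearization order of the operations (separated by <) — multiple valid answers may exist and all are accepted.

A < B < D < C < E < G < F < H

1. A pop() → empty, leaving stack <>
2. B push(63), leaving stack <63>
3. D pop() → 63, leaving stack <>
4. C pop() → empty, leaving stack <>
5. E push(38), leaving stack <38>
6. G push(29), leaving stack <38,29>
7. F push(15), leaving stack <38,29,15>
8. H pop() → 15, leaving stack <38,29>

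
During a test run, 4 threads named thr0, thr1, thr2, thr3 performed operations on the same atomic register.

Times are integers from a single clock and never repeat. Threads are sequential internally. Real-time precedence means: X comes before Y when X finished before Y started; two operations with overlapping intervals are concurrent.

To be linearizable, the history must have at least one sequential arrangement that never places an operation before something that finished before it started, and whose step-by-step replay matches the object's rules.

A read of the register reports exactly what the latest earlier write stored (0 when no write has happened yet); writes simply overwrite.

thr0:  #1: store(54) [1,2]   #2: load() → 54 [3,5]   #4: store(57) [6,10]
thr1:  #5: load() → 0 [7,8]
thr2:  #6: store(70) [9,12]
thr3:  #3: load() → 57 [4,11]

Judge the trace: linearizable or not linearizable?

through event 7 a valid linearization exists; event 8 (#5 responding at time 8) ends that
exactly one order of the 3 completed ops respects real time; the atomic register replay fails
every completion of the 2 pending operations (#3, #4) was checked; none linearizes
e.g. #1, #2, #5 (pending dropped): illegal at step 3, since #5 load() → 0 cannot apply there

not linearizable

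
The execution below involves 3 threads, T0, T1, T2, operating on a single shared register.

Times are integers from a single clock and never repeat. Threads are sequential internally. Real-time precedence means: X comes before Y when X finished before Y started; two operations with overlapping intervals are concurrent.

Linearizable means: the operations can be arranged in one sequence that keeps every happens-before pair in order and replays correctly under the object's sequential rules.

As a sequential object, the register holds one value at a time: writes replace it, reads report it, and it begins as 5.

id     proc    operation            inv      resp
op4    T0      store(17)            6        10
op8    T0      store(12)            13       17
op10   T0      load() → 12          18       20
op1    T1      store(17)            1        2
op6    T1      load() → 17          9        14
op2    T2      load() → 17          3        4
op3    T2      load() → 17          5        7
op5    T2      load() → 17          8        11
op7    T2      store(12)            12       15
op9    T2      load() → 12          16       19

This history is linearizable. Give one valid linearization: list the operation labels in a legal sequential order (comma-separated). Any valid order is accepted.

op1, op2, op3, op4, op5, op6, op7, op8, op9, op10

step 1: op1 store(17) — value 17
step 2: op2 load() → 17 — value 17
step 3: op3 load() → 17 — value 17
step 4: op4 store(17) — value 17
step 5: op5 load() → 17 — value 17
step 6: op6 load() → 17 — value 17
step 7: op7 store(12) — value 12
step 8: op8 store(12) — value 12
step 9: op9 load() → 12 — value 12
step 10: op10 load() → 12 — value 12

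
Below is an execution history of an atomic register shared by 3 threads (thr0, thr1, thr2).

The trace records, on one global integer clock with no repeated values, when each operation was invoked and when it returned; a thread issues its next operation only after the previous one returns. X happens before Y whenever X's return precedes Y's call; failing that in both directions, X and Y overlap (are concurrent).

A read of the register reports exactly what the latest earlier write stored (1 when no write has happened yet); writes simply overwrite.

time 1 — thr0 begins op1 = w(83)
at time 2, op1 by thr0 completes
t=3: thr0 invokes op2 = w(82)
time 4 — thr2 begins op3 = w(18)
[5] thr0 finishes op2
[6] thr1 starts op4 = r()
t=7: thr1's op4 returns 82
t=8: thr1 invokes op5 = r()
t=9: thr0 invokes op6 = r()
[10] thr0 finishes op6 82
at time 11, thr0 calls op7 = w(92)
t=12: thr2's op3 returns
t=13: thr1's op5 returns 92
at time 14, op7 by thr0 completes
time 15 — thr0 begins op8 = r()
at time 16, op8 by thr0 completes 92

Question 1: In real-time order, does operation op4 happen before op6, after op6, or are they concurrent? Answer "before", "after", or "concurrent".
Answer: before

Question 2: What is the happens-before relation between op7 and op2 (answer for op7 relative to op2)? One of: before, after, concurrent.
Answer: after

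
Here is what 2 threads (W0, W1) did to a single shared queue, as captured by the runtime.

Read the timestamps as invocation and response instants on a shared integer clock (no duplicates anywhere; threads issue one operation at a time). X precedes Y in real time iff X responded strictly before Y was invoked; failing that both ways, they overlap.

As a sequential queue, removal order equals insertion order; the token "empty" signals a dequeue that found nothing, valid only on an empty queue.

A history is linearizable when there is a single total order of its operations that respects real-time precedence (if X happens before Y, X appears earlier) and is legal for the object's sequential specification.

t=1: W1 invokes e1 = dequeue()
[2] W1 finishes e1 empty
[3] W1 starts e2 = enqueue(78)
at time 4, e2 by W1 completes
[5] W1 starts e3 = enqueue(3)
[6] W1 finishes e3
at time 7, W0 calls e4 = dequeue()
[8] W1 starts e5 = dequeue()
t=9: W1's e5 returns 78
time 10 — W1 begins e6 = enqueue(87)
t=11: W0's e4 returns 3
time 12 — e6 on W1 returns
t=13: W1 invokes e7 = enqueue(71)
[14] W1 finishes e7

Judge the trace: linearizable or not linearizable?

linearizable

one valid linearization: e1, e2, e3, e5, e4, e6, e7
1. e1 dequeue() → empty, leaving queue <>
2. e2 enqueue(78), leaving queue <78>
3. e3 enqueue(3), leaving queue <78,3>
4. e5 dequeue() → 78, leaving queue <3>
5. e4 dequeue() → 3, leaving queue <>
6. e6 enqueue(87), leaving queue <87>
7. e7 enqueue(71), leaving queue <87,71>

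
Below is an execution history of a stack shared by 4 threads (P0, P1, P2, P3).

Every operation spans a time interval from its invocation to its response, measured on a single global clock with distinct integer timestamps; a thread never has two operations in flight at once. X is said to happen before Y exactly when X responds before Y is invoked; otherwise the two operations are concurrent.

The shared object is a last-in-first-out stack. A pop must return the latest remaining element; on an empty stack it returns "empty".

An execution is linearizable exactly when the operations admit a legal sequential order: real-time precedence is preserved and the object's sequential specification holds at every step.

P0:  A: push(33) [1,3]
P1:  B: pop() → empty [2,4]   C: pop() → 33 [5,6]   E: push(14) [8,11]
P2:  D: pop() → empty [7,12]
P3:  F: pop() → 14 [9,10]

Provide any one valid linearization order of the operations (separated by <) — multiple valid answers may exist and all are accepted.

1. B pop() → empty, leaving stack <>
2. A push(33), leaving stack <33>
3. C pop() → 33, leaving stack <>
4. D pop() → empty, leaving stack <>
5. E push(14), leaving stack <14>
6. F pop() → 14, leaving stack <>

B < A < C < D < E < F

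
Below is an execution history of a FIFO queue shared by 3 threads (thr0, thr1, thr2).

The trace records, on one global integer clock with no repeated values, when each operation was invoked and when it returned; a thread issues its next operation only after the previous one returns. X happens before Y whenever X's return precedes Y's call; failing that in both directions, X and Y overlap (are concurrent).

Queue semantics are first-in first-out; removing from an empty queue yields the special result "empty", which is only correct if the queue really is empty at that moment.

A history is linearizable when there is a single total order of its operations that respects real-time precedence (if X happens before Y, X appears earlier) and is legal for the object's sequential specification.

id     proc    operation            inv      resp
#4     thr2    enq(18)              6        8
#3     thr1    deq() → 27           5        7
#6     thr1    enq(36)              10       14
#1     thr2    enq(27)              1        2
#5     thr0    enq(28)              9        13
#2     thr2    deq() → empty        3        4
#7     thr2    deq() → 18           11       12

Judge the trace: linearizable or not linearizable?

through event 3 a valid linearization exists; event 4 (#2 responding at time 4) ends that
one real-time candidate order over the 2 completed operations — the FIFO queue replay rejects it
one such order, #1, #2, breaks at step 2 where #2 deq() → empty is illegal

not linearizable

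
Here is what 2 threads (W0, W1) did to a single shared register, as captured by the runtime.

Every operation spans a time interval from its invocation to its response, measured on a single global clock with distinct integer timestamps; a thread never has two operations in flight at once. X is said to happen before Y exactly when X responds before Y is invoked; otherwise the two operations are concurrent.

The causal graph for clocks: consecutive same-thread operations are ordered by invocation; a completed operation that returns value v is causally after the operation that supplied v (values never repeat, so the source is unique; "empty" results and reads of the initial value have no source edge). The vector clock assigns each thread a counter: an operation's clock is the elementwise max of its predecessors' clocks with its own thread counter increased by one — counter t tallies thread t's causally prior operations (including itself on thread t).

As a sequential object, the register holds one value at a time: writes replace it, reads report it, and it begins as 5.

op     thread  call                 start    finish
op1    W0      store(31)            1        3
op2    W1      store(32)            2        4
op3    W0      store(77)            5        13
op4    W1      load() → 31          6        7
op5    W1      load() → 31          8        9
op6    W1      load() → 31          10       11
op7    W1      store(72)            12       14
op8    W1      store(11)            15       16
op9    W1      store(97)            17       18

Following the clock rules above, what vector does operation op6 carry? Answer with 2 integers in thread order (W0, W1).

(1, 4)

root op op2, invoked 2: fresh clock plus W1's own tick → (0, 1)
root op op1, invoked 1: fresh clock plus W0's own tick → (1, 0)
invoked at 5, op3 merges VC(op1)=(1, 0) and bumps W0's slot → (2, 0)
invoked at 6, op4 merges VC(op1)=(1, 0), VC(op2)=(0, 1) and bumps W1's slot → (1, 2)
invoked at 8, op5 merges VC(op1)=(1, 0), VC(op4)=(1, 2) and bumps W1's slot → (1, 3)
invoked at 10, op6 merges VC(op1)=(1, 0), VC(op5)=(1, 3) and bumps W1's slot → (1, 4)
invoked at 12, op7 merges VC(op6)=(1, 4) and bumps W1's slot → (1, 5)
invoked at 15, op8 merges VC(op7)=(1, 5) and bumps W1's slot → (1, 6)
invoked at 17, op9 merges VC(op8)=(1, 6) and bumps W1's slot → (1, 7)
target: VC(op6) = (1, 4)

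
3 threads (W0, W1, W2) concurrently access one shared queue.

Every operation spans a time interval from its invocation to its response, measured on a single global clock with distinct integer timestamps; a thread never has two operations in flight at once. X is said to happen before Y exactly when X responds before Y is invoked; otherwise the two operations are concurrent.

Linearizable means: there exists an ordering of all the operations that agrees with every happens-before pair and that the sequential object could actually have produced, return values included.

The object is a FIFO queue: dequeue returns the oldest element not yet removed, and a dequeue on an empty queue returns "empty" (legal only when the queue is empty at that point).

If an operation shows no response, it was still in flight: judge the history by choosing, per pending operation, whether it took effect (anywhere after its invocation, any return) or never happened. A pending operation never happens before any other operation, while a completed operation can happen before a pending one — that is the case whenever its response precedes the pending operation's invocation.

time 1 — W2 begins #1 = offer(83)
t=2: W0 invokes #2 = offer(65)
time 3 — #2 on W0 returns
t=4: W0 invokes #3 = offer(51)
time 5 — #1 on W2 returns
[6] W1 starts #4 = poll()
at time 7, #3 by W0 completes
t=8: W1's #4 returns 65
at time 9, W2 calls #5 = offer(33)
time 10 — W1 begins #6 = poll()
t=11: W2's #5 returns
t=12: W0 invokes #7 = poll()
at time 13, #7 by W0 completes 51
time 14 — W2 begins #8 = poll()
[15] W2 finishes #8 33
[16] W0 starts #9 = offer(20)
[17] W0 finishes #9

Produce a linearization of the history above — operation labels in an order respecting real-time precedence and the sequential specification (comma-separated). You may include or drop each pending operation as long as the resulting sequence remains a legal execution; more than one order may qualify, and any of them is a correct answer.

step 1: #2 offer(65) — queue <65>
step 2: #1 offer(83) — queue <65,83>
step 3: #3 offer(51) — queue <65,83,51>
step 4: #4 poll() → 65 — queue <83,51>
step 5: #5 offer(33) — queue <83,51,33>
step 6: #6 poll() (pending, included) — queue <51,33>
step 7: #7 poll() → 51 — queue <33>
step 8: #8 poll() → 33 — queue <>
step 9: #9 offer(20) — queue <20>

#2, #1, #3, #4, #5, #6, #7, #8, #9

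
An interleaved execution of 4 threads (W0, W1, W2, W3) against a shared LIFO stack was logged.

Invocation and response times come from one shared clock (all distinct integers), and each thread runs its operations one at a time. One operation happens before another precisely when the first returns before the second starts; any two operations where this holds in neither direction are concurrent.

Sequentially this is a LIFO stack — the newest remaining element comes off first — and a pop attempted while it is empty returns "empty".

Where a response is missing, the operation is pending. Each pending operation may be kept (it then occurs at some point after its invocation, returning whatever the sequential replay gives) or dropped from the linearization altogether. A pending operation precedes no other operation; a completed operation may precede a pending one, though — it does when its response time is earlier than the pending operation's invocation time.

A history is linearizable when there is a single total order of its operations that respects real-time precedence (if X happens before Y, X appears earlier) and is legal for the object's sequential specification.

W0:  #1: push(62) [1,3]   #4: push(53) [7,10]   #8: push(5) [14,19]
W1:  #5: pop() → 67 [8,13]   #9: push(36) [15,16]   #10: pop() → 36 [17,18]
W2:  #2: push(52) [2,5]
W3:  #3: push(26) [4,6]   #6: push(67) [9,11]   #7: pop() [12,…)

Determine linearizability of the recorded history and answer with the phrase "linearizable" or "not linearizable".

linearizable

one valid linearization: #1, #2, #3, #4, #6, #5, #7, #8, #9, #10
after step 1 (#1 push(62)): stack <62>
after step 2 (#2 push(52)): stack <62,52>
after step 3 (#3 push(26)): stack <62,52,26>
after step 4 (#4 push(53)): stack <62,52,26,53>
after step 5 (#6 push(67)): stack <62,52,26,53,67>
after step 6 (#5 pop() → 67): stack <62,52,26,53>
after step 7 (#7 pop() (pending, included)): stack <62,52,26>
after step 8 (#8 push(5)): stack <62,52,26,5>
after step 9 (#9 push(36)): stack <62,52,26,5,36>
after step 10 (#10 pop() → 36): stack <62,52,26,5>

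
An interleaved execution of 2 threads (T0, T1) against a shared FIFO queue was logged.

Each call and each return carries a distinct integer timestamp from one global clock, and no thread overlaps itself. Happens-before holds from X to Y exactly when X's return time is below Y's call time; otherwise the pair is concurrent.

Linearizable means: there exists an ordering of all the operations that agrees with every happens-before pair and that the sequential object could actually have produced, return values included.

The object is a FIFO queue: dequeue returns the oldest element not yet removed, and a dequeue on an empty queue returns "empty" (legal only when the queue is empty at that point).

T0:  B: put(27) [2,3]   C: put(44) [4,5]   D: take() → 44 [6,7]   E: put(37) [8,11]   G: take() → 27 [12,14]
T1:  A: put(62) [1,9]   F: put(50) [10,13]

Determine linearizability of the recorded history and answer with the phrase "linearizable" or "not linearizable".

events 1..6 are fine; event 7 — the response of D at time 7 — makes the prefix non-linearizable
one real-time candidate order over the 3 completed operations — the FIFO queue replay rejects it
include/drop combinations of the 1 pending operation (A) were all tried; none helps
for example B, C, D (pending dropped) fails at step 3: D take() → 44 is not legal there

not linearizable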